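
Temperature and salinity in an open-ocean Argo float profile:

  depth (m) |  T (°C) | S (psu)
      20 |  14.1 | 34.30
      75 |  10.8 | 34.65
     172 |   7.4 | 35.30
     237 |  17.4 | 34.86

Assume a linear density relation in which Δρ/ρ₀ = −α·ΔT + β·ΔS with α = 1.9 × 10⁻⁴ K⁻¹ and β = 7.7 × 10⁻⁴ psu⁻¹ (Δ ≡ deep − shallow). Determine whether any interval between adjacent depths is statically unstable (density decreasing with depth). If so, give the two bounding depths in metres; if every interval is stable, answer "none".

Evaluate Δρ/ρ₀ = −αΔT + βΔS across each adjacent pair:
  20–75 m: −αΔT+βΔS = −(1.9 × 10⁻⁴)(-3.3)+(7.7 × 10⁻⁴)(+0.35) = 9.0 × 10⁻⁴ → stable
  75–172 m: −αΔT+βΔS = −(1.9 × 10⁻⁴)(-3.4)+(7.7 × 10⁻⁴)(+0.65) = 1.1 × 10⁻³ → stable
  172–237 m: −αΔT+βΔS = −(1.9 × 10⁻⁴)(+10.0)+(7.7 × 10⁻⁴)(-0.44) = -2.2 × 10⁻³ → UNSTABLE
The 172–237 m interval has Δρ < 0: lighter water underlies denser water.

172–237 m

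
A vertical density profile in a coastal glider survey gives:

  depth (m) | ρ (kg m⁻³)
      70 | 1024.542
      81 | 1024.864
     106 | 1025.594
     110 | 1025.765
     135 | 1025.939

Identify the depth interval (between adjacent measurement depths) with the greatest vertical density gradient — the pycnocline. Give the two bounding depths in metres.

106–110 m

Compute the density gradient over each adjacent pair:
  70–81 m: Δρ/Δz = 0.322/11 = 0.029 kg m⁻⁴
  81–106 m: Δρ/Δz = 0.730/25 = 0.029 kg m⁻⁴
  106–110 m: Δρ/Δz = 0.171/4 = 0.043 kg m⁻⁴
  110–135 m: Δρ/Δz = 0.174/25 = 7.0 × 10⁻³ kg m⁻⁴
The largest gradient is in the 106–110 m interval — the pycnocline.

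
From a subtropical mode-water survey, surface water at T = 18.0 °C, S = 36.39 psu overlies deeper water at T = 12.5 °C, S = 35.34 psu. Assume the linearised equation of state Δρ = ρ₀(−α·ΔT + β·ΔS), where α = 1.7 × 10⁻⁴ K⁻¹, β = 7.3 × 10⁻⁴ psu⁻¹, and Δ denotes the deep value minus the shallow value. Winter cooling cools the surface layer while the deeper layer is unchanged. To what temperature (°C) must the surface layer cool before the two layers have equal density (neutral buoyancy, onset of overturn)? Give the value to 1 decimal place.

Neutral buoyancy requires Δρ = 0, i.e. −α(T_deep − T_surf′) + β(S_deep − S_surf) = 0.
T_surf′ = T_deep − (β/α)·ΔS = 12.5 − (7.3 × 10⁻⁴/1.7 × 10⁻⁴)·(-1.05) = 17.009 °C.
Cooling required: 18.0 − (17.009) = 0.991 °C.

17.0 °C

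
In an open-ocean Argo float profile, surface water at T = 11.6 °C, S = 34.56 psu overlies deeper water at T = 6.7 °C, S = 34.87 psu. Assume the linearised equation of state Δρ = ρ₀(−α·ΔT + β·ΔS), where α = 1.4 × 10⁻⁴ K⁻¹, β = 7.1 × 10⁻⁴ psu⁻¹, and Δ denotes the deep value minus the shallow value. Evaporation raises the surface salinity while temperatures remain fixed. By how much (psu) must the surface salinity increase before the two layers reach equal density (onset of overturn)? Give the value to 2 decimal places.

1.28 psu

Neutral buoyancy requires −α(T_deep − T_surf) + β(S_deep − S_surf′) = 0.
S_surf′ = S_deep − (α/β)·ΔT = 34.87 − (1.4 × 10⁻⁴/7.1 × 10⁻⁴)·(-4.9) = 35.8362 psu.
Increase required: 35.8362 − 34.56 = 1.2762 psu.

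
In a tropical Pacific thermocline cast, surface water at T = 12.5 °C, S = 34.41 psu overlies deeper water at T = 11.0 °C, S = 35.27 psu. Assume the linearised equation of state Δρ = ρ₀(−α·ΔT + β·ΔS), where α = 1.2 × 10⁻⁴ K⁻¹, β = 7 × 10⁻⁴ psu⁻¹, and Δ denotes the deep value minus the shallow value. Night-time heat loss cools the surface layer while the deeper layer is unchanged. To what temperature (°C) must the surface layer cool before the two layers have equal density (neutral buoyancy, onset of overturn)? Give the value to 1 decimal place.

Neutral buoyancy requires Δρ = 0, i.e. −α(T_deep − T_surf′) + β(S_deep − S_surf) = 0.
T_surf′ = T_deep − (β/α)·ΔS = 11.0 − (7 × 10⁻⁴/1.2 × 10⁻⁴)·(+0.86) = 5.983 °C.
Cooling required: 12.5 − (5.983) = 6.517 °C.

6.0 °C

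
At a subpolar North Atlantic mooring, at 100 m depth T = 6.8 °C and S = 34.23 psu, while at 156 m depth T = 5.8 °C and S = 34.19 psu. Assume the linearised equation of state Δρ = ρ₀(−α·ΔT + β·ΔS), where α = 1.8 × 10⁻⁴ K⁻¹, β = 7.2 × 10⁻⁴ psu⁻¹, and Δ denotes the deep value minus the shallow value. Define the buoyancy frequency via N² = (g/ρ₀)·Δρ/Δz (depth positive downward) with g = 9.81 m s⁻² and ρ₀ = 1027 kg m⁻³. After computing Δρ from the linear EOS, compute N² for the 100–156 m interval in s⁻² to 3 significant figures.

ΔT = -1.0 K, ΔS = -0.04 psu (deep − shallow).
Δρ/ρ₀ = −αΔT + βΔS = 1.80 × 10⁻⁴ − 2.88 × 10⁻⁵ = 1.512 × 10⁻⁴, so Δρ ≈ 0.1553 kg m⁻³.
N² = (g/ρ₀)·Δρ/Δz = g·(Δρ/ρ₀)/Δz = 9.81 × 1.512 × 10⁻⁴ / 56 = 2.6487 × 10⁻⁵ s⁻² ≈ 2.65 × 10⁻⁵ s⁻².

2.65 × 10⁻⁵ s⁻²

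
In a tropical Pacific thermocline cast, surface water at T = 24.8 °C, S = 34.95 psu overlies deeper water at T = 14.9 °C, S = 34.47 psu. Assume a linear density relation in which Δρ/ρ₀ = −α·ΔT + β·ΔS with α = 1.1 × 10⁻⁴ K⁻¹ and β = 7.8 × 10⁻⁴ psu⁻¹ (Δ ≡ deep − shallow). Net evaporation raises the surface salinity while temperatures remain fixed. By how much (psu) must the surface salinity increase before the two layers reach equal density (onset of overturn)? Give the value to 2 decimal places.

0.92 psu

Neutral buoyancy requires −α(T_deep − T_surf) + β(S_deep − S_surf′) = 0.
S_surf′ = S_deep − (α/β)·ΔT = 34.47 − (1.1 × 10⁻⁴/7.8 × 10⁻⁴)·(-9.9) = 35.8662 psu.
Increase required: 35.8662 − 34.95 = 0.9162 psu.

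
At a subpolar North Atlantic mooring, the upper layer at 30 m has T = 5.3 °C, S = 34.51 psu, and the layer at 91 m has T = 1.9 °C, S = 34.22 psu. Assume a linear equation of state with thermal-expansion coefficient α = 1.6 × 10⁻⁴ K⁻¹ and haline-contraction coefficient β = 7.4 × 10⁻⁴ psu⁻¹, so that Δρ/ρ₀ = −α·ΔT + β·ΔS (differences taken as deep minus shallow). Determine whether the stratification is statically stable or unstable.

ΔT = 1.9 − 5.3 = -3.4 K and ΔS = 34.22 − 34.51 = -0.29 psu (deep − shallow).
−αΔT = 5.44 × 10⁻⁴; βΔS = -2.146 × 10⁻⁴; sum Δρ/ρ₀ = 3.294 × 10⁻⁴.
Δρ/ρ₀ > 0, so Δρ > 0: deeper water is denser → statically stable.

stable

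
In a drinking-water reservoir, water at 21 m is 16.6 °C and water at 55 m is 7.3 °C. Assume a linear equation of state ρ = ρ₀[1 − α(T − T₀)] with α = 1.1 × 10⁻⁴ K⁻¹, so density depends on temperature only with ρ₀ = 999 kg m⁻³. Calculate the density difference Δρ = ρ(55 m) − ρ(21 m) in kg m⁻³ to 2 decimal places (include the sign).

ΔT = -9.3 K, Δρ/ρ₀ = −αΔT = 1.023 × 10⁻³.
Δρ = 999 × (1.023 × 10⁻³) = +1.02 kg m⁻³.
Positive Δρ: denser below, stable.

+1.02 kg m⁻³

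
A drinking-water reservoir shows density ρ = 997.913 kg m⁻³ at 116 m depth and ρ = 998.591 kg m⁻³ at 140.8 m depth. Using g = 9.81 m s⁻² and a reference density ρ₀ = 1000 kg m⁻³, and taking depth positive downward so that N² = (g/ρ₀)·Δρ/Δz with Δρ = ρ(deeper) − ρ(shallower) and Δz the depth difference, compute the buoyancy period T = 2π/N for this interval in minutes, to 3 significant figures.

6.39 min

Δρ = 998.591 − 997.913 = 0.678 kg m⁻³ over Δz = 140.8 − 116 = 24.8 m.
N² = (9.81/1000) × (0.678/24.8) = 2.6819 × 10⁻⁴ s⁻².
N = √(2.6819 × 10⁻⁴) = 0.016377 rad s⁻¹, so T = 2π/N = 383.66 s = 6.3943 min ≈ 6.39 min.
A positive N² confirms static stability across the interval.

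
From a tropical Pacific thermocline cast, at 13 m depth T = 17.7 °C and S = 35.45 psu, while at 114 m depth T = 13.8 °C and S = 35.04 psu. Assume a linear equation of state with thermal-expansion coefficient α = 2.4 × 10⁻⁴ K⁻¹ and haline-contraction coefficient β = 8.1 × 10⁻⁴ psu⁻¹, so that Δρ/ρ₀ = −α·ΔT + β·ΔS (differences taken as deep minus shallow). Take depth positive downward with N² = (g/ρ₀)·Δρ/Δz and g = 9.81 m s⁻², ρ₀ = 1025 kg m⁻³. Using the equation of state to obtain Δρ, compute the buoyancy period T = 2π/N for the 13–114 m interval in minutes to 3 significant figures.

ΔT = -3.9 K, ΔS = -0.41 psu (deep − shallow).
Δρ/ρ₀ = −αΔT + βΔS = 9.36 × 10⁻⁴ − 3.321 × 10⁻⁴ = 6.039 × 10⁻⁴, so Δρ ≈ 0.6190 kg m⁻³.
N² = (g/ρ₀)·Δρ/Δz = g·(Δρ/ρ₀)/Δz = 9.81 × 6.039 × 10⁻⁴ / 101 = 5.8656 × 10⁻⁵ s⁻².
N = √(5.8656 × 10⁻⁵) = 7.6587 × 10⁻³ rad s⁻¹ → T = 2π/N = 820.40 s = 13.673 min ≈ 13.7 min.

13.7 min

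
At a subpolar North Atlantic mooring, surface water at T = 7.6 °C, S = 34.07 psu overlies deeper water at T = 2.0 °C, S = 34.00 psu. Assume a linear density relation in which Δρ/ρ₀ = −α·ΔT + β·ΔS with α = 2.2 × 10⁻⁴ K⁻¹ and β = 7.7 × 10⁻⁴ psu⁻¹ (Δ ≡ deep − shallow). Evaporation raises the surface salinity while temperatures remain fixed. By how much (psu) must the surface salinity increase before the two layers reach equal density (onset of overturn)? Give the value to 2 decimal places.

Neutral buoyancy requires −α(T_deep − T_surf) + β(S_deep − S_surf′) = 0.
S_surf′ = S_deep − (α/β)·ΔT = 34.00 − (2.2 × 10⁻⁴/7.7 × 10⁻⁴)·(-5.6) = 35.6000 psu.
Increase required: 35.6000 − 34.07 = 1.5300 psu.

1.53 psu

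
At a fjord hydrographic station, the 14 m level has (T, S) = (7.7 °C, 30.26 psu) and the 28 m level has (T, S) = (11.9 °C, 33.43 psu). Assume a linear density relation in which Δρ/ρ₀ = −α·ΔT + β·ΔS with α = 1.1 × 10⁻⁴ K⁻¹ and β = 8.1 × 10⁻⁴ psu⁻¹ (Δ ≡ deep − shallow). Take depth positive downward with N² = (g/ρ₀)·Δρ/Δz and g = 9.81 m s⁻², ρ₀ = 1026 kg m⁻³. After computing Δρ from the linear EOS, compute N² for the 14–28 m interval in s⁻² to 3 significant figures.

1.48 × 10⁻³ s⁻²

ΔT = +4.2 K, ΔS = +3.17 psu (deep − shallow).
Δρ/ρ₀ = −αΔT + βΔS = -4.62 × 10⁻⁴ + 2.5677 × 10⁻³ = 2.1057 × 10⁻³, so Δρ ≈ 2.160 kg m⁻³.
N² = (g/ρ₀)·Δρ/Δz = g·(Δρ/ρ₀)/Δz = 9.81 × 2.1057 × 10⁻³ / 14 = 1.4755 × 10⁻³ s⁻² ≈ 1.48 × 10⁻³ s⁻².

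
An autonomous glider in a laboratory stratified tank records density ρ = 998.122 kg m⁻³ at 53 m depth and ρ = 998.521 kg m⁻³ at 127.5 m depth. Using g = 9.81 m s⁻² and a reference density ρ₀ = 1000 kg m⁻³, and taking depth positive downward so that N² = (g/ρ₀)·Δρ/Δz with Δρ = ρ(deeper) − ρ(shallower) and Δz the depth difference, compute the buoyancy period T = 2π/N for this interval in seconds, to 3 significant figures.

867 s

Δρ = 998.521 − 998.122 = 0.399 kg m⁻³ over Δz = 127.5 − 53 = 74.5 m.
N² = (9.81/1000) × (0.399/74.5) = 5.2539 × 10⁻⁵ s⁻².
N = √(5.2539 × 10⁻⁵) = 7.2484 × 10⁻³ rad s⁻¹, so T = 2π/N = 866.84 s ≈ 867 s.
A positive N² confirms static stability across the interval.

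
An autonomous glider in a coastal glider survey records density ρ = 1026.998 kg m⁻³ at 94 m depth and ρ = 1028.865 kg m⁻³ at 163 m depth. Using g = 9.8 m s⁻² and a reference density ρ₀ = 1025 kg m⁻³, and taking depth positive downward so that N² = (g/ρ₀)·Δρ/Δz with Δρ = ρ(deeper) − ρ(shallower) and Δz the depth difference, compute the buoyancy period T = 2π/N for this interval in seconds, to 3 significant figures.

391 s

Δρ = 1028.865 − 1026.998 = 1.867 kg m⁻³ over Δz = 163 − 94 = 69 m.
N² = (9.8/1025) × (1.867/69) = 2.5870 × 10⁻⁴ s⁻².
N = √(2.5870 × 10⁻⁴) = 0.016084 rad s⁻¹, so T = 2π/N = 390.65 s ≈ 391 s.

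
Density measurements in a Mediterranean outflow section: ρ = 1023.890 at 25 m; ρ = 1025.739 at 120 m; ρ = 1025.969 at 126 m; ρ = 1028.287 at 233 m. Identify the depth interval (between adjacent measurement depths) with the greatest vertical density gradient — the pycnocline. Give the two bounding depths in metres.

Compute the density gradient over each adjacent pair:
  25–120 m: Δρ/Δz = 1.849/95 = 0.019 kg m⁻⁴
  120–126 m: Δρ/Δz = 0.230/6 = 0.038 kg m⁻⁴
  126–233 m: Δρ/Δz = 2.318/107 = 0.022 kg m⁻⁴
The largest gradient is in the 120–126 m interval — the pycnocline.

120–126 m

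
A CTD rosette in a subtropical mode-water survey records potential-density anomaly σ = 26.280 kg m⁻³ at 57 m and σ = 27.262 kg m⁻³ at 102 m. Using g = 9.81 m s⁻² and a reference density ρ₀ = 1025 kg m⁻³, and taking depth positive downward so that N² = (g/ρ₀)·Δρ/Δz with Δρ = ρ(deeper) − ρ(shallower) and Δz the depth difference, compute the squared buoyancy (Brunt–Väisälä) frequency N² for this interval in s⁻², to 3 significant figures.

Δρ = 1027.262 − 1026.280 = 0.982 kg m⁻³ over Δz = 102 − 57 = 45 m.
N² = (9.81/1025) × (0.982/45) = 2.0885 × 10⁻⁴ s⁻² ≈ 2.09 × 10⁻⁴ s⁻².

2.09 × 10⁻⁴ s⁻²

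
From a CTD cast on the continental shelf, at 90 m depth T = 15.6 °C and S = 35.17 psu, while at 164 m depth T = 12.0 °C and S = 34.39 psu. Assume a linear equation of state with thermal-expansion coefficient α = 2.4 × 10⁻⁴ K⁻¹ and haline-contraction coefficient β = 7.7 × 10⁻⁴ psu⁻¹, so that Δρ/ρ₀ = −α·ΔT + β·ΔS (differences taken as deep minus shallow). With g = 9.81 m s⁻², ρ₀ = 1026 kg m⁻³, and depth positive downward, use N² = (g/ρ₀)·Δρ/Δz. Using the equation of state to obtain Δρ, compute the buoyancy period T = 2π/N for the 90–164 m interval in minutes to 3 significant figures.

17.7 min

ΔT = -3.6 K, ΔS = -0.78 psu (deep − shallow).
Δρ/ρ₀ = −αΔT + βΔS = 8.64 × 10⁻⁴ − 6.006 × 10⁻⁴ = 2.634 × 10⁻⁴, so Δρ ≈ 0.2702 kg m⁻³.
N² = (g/ρ₀)·Δρ/Δz = g·(Δρ/ρ₀)/Δz = 9.81 × 2.634 × 10⁻⁴ / 74 = 3.4918 × 10⁻⁵ s⁻².
N = √(3.4918 × 10⁻⁵) = 5.9091 × 10⁻³ rad s⁻¹ → T = 2π/N = 1.0633 × 10³ s = 17.722 min ≈ 17.7 min.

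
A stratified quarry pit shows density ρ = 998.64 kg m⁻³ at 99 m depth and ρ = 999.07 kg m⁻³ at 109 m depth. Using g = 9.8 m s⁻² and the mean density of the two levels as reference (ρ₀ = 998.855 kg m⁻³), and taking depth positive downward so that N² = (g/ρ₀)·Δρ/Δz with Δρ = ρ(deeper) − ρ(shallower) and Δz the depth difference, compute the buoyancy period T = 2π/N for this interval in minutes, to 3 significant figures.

5.10 min

Δρ = 999.07 − 998.64 = 0.43 kg m⁻³ over Δz = 109 − 99 = 10 m.
N² = (9.8/998.855) × (0.43/10) = 4.2188 × 10⁻⁴ s⁻².
N = √(4.2188 × 10⁻⁴) = 0.020540 rad s⁻¹, so T = 2π/N = 305.90 s = 5.0983 min ≈ 5.10 min.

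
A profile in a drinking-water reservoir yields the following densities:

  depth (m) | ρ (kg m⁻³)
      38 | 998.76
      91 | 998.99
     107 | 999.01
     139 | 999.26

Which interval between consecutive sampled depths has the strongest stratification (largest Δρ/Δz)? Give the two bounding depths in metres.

Compute the density gradient over each adjacent pair:
  38–91 m: Δρ/Δz = 0.23/53 = 4.3 × 10⁻³ kg m⁻⁴
  91–107 m: Δρ/Δz = 0.02/16 = 1.3 × 10⁻³ kg m⁻⁴
  107–139 m: Δρ/Δz = 0.25/32 = 7.8 × 10⁻³ kg m⁻⁴
The largest gradient is in the 107–139 m interval — the pycnocline.

107–139 m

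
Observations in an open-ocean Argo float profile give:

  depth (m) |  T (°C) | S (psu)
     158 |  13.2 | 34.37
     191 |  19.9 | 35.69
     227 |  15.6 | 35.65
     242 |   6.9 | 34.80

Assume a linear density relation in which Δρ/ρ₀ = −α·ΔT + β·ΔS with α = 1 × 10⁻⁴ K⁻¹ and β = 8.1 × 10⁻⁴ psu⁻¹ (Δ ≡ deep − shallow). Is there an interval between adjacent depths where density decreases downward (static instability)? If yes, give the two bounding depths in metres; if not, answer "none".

Evaluate Δρ/ρ₀ = −αΔT + βΔS across each adjacent pair:
  158–191 m: −αΔT+βΔS = −(1 × 10⁻⁴)(+6.7)+(8.1 × 10⁻⁴)(+1.32) = 4.0 × 10⁻⁴ → stable
  191–227 m: −αΔT+βΔS = −(1 × 10⁻⁴)(-4.3)+(8.1 × 10⁻⁴)(-0.04) = 4.0 × 10⁻⁴ → stable
  227–242 m: −αΔT+βΔS = −(1 × 10⁻⁴)(-8.7)+(8.1 × 10⁻⁴)(-0.85) = 1.8 × 10⁻⁴ → stable
Every interval has Δρ > 0: the column is stably stratified throughout.

none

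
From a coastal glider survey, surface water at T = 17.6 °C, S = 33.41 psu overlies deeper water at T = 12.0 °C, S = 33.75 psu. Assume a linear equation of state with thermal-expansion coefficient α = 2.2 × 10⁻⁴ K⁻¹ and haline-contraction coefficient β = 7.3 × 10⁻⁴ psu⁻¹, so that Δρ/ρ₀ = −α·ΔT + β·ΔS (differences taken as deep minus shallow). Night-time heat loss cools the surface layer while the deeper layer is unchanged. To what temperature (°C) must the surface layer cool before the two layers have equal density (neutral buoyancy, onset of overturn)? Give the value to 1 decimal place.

Neutral buoyancy requires Δρ = 0, i.e. −α(T_deep − T_surf′) + β(S_deep − S_surf) = 0.
T_surf′ = T_deep − (β/α)·ΔS = 12.0 − (7.3 × 10⁻⁴/2.2 × 10⁻⁴)·(+0.34) = 10.872 °C.
Cooling required: 17.6 − (10.872) = 6.728 °C.

10.9 °C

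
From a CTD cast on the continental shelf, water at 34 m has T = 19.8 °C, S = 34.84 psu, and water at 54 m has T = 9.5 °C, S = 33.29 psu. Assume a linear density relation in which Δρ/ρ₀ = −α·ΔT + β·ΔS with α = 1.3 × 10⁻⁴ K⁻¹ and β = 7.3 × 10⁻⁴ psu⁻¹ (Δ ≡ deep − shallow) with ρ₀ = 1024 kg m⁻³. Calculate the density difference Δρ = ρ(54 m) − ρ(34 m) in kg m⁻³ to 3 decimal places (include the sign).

ΔT = -10.3 K, ΔS = -1.55 psu (deep − shallow).
Δρ/ρ₀ = −(1.3 × 10⁻⁴)(-10.3) + (7.3 × 10⁻⁴)(-1.55) = 2.075 × 10⁻⁴.
Δρ = 1024 × (2.075 × 10⁻⁴) = +0.212 kg m⁻³.
Positive Δρ: denser below, stable.

+0.212 kg m⁻³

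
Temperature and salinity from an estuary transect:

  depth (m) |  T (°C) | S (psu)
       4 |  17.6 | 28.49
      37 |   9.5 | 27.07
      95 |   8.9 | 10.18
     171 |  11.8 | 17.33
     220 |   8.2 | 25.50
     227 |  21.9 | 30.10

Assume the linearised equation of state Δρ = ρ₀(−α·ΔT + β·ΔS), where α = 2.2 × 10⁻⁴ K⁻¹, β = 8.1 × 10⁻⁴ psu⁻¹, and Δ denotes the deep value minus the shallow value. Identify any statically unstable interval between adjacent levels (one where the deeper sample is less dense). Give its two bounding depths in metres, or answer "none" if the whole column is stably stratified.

37–95 m

Evaluate Δρ/ρ₀ = −αΔT + βΔS across each adjacent pair:
  4–37 m: −αΔT+βΔS = −(2.2 × 10⁻⁴)(-8.1)+(8.1 × 10⁻⁴)(-1.42) = 6.3 × 10⁻⁴ → stable
  37–95 m: −αΔT+βΔS = −(2.2 × 10⁻⁴)(-0.6)+(8.1 × 10⁻⁴)(-16.89) = -0.014 → UNSTABLE
  95–171 m: −αΔT+βΔS = −(2.2 × 10⁻⁴)(+2.9)+(8.1 × 10⁻⁴)(+7.15) = 5.2 × 10⁻³ → stable
  171–220 m: −αΔT+βΔS = −(2.2 × 10⁻⁴)(-3.6)+(8.1 × 10⁻⁴)(+8.17) = 7.4 × 10⁻³ → stable
  220–227 m: −αΔT+βΔS = −(2.2 × 10⁻⁴)(+13.7)+(8.1 × 10⁻⁴)(+4.60) = 7.1 × 10⁻⁴ → stable
The 37–95 m interval has Δρ < 0: lighter water underlies denser water.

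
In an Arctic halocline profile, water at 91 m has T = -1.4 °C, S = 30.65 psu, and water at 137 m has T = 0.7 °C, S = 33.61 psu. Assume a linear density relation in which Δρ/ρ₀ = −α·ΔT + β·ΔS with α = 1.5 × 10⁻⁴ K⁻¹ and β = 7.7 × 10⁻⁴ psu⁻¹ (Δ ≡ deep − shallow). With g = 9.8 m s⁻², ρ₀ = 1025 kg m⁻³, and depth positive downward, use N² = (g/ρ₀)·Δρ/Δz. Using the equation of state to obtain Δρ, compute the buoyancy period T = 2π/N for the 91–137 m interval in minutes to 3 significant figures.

ΔT = +2.1 K, ΔS = +2.96 psu (deep − shallow).
Δρ/ρ₀ = −αΔT + βΔS = -3.15 × 10⁻⁴ + 2.2792 × 10⁻³ = 1.9642 × 10⁻³, so Δρ ≈ 2.013 kg m⁻³.
N² = (g/ρ₀)·Δρ/Δz = g·(Δρ/ρ₀)/Δz = 9.8 × 1.9642 × 10⁻³ / 46 = 4.1846 × 10⁻⁴ s⁻².
N = √(4.1846 × 10⁻⁴) = 0.020456 rad s⁻¹ → T = 2π/N = 307.16 s = 5.1193 min ≈ 5.12 min.

5.12 min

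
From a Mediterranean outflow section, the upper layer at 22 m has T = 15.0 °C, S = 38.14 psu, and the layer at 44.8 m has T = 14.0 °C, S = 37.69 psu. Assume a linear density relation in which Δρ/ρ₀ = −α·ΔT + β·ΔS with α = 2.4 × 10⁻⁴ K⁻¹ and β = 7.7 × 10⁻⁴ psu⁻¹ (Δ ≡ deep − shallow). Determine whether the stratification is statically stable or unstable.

unstable

ΔT = 14.0 − 15.0 = -1.0 K and ΔS = 37.69 − 38.14 = -0.45 psu (deep − shallow).
−αΔT = 2.40 × 10⁻⁴; βΔS = -3.465 × 10⁻⁴; sum Δρ/ρ₀ = -1.065 × 10⁻⁴.
Δρ/ρ₀ < 0, so Δρ < 0: deeper water is lighter → statically unstable; the column would overturn.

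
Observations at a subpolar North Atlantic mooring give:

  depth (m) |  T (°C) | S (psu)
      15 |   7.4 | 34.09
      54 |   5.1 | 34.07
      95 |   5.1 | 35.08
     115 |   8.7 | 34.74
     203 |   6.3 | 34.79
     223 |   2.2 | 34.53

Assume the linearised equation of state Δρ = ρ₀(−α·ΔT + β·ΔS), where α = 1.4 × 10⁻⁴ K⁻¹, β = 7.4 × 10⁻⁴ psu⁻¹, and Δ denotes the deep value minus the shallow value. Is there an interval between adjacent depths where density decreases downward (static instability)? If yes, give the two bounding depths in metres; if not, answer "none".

95–115 m

Evaluate Δρ/ρ₀ = −αΔT + βΔS across each adjacent pair:
  15–54 m: −αΔT+βΔS = −(1.4 × 10⁻⁴)(-2.3)+(7.4 × 10⁻⁴)(-0.02) = 3.1 × 10⁻⁴ → stable
  54–95 m: −αΔT+βΔS = −(1.4 × 10⁻⁴)(+0.0)+(7.4 × 10⁻⁴)(+1.01) = 7.5 × 10⁻⁴ → stable
  95–115 m: −αΔT+βΔS = −(1.4 × 10⁻⁴)(+3.6)+(7.4 × 10⁻⁴)(-0.34) = -7.6 × 10⁻⁴ → UNSTABLE
  115–203 m: −αΔT+βΔS = −(1.4 × 10⁻⁴)(-2.4)+(7.4 × 10⁻⁴)(+0.05) = 3.7 × 10⁻⁴ → stable
  203–223 m: −αΔT+βΔS = −(1.4 × 10⁻⁴)(-4.1)+(7.4 × 10⁻⁴)(-0.26) = 3.8 × 10⁻⁴ → stable
The 95–115 m interval has Δρ < 0: lighter water underlies denser water.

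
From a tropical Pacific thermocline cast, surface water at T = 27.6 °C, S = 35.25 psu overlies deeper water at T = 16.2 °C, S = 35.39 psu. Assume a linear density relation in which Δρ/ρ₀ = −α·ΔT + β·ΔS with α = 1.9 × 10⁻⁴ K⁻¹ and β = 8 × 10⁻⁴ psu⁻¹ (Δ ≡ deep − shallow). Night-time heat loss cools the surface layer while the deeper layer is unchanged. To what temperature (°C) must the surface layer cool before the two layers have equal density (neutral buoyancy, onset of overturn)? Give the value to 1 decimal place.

15.6 °C

Neutral buoyancy requires Δρ = 0, i.e. −α(T_deep − T_surf′) + β(S_deep − S_surf) = 0.
T_surf′ = T_deep − (β/α)·ΔS = 16.2 − (8 × 10⁻⁴/1.9 × 10⁻⁴)·(+0.14) = 15.611 °C.
Cooling required: 27.6 − (15.611) = 11.989 °C.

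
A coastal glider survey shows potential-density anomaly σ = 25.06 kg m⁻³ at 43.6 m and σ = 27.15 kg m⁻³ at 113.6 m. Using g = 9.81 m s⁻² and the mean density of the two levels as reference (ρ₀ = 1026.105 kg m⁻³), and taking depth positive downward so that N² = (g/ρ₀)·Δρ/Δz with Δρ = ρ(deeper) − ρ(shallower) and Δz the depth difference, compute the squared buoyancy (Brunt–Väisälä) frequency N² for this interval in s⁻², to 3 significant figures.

Δρ = 1027.15 − 1025.06 = 2.09 kg m⁻³ over Δz = 113.6 − 43.6 = 70 m.
N² = (9.81/1026.105) × (2.09/70) = 2.8545 × 10⁻⁴ s⁻² ≈ 2.85 × 10⁻⁴ s⁻².

2.85 × 10⁻⁴ s⁻²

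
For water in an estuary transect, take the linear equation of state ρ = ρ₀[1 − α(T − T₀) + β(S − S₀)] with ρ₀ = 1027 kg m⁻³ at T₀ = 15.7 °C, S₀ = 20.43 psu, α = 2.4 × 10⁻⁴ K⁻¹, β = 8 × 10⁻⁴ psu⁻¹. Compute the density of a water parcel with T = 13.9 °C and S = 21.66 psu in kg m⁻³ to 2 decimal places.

T − T₀ = -1.8 K, S − S₀ = +1.23 psu.
Bracket = 1 − α·(-1.8) + β·(+1.23) = 1 + (1.416 × 10⁻³) = 1.0014160.
ρ = 1027 × 1.0014160 = 1028.45 kg m⁻³.

1028.45 kg m⁻³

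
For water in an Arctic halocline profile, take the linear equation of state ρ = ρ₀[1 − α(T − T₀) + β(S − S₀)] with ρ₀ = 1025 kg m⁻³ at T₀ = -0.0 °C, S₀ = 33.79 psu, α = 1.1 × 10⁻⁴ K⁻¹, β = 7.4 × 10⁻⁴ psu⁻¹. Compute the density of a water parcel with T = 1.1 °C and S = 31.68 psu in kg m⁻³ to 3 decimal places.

T − T₀ = +1.1 K, S − S₀ = -2.11 psu.
Bracket = 1 − α·(+1.1) + β·(-2.11) = 1 + (-1.6824 × 10⁻³) = 0.9983176.
ρ = 1025 × 0.9983176 = 1023.276 kg m⁻³.

1023.276 kg m⁻³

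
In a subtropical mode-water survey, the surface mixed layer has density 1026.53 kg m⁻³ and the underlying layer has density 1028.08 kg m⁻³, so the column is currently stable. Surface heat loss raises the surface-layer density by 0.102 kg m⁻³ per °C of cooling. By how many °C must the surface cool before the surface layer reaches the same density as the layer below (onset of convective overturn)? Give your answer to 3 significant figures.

Density deficit of the surface layer: 1028.08 − 1026.53 = 1.55 kg m⁻³.
Required change = 1.55 / 0.102 = 15.2 °C.

15.2 °C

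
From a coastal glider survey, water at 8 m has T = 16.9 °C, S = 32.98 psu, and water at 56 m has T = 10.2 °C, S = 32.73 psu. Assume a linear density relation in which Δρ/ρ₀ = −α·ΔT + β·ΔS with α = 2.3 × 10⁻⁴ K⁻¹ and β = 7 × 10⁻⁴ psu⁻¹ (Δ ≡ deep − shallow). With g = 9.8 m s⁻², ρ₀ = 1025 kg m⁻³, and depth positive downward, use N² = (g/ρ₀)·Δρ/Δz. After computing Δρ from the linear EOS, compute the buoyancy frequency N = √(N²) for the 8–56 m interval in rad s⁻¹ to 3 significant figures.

ΔT = -6.7 K, ΔS = -0.25 psu (deep − shallow).
Δρ/ρ₀ = −αΔT + βΔS = 1.541 × 10⁻³ − 1.75 × 10⁻⁴ = 1.366 × 10⁻³, so Δρ ≈ 1.400 kg m⁻³.
N² = (g/ρ₀)·Δρ/Δz = g·(Δρ/ρ₀)/Δz = 9.8 × 1.366 × 10⁻³ / 48 = 2.7889 × 10⁻⁴ s⁻².
N = √(2.7889 × 10⁻⁴) = 0.016700 rad s⁻¹ ≈ 0.0167 rad s⁻¹.

0.0167 rad s⁻¹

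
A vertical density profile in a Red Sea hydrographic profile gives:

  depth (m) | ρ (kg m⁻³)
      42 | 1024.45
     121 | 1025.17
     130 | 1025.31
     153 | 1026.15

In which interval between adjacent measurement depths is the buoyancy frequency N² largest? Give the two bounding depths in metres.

Compute the density gradient over each adjacent pair:
  42–121 m: Δρ/Δz = 0.72/79 = 9.1 × 10⁻³ kg m⁻⁴
  121–130 m: Δρ/Δz = 0.14/9 = 0.016 kg m⁻⁴
  130–153 m: Δρ/Δz = 0.84/23 = 0.037 kg m⁻⁴
The largest gradient is in the 130–153 m interval — the pycnocline.

130–153 m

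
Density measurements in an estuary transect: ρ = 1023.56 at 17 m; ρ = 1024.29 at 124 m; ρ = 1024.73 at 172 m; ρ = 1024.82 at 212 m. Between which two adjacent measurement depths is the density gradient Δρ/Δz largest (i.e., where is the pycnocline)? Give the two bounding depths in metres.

124–172 m

Compute the density gradient over each adjacent pair:
  17–124 m: Δρ/Δz = 0.73/107 = 6.8 × 10⁻³ kg m⁻⁴
  124–172 m: Δρ/Δz = 0.44/48 = 9.2 × 10⁻³ kg m⁻⁴
  172–212 m: Δρ/Δz = 0.09/40 = 2.2 × 10⁻³ kg m⁻⁴
The largest gradient is in the 124–172 m interval — the pycnocline.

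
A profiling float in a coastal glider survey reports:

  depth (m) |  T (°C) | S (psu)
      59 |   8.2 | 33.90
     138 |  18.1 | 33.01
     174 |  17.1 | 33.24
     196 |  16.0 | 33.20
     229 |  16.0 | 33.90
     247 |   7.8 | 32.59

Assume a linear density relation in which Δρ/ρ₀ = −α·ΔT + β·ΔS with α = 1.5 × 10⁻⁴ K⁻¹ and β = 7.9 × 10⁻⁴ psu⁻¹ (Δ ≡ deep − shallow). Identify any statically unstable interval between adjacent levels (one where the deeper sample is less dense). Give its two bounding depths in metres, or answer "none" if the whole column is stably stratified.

Evaluate Δρ/ρ₀ = −αΔT + βΔS across each adjacent pair:
  59–138 m: −αΔT+βΔS = −(1.5 × 10⁻⁴)(+9.9)+(7.9 × 10⁻⁴)(-0.89) = -2.2 × 10⁻³ → UNSTABLE
  138–174 m: −αΔT+βΔS = −(1.5 × 10⁻⁴)(-1.0)+(7.9 × 10⁻⁴)(+0.23) = 3.3 × 10⁻⁴ → stable
  174–196 m: −αΔT+βΔS = −(1.5 × 10⁻⁴)(-1.1)+(7.9 × 10⁻⁴)(-0.04) = 1.3 × 10⁻⁴ → stable
  196–229 m: −αΔT+βΔS = −(1.5 × 10⁻⁴)(+0.0)+(7.9 × 10⁻⁴)(+0.70) = 5.5 × 10⁻⁴ → stable
  229–247 m: −αΔT+βΔS = −(1.5 × 10⁻⁴)(-8.2)+(7.9 × 10⁻⁴)(-1.31) = 2.0 × 10⁻⁴ → stable
The 59–138 m interval has Δρ < 0: lighter water underlies denser water.

59–138 m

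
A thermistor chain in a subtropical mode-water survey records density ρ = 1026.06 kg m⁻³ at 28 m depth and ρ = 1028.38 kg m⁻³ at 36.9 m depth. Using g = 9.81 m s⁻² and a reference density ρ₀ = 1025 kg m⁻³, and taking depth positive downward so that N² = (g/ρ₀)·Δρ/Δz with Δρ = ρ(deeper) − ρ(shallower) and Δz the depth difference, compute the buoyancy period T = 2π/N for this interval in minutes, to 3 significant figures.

2.10 min

Δρ = 1028.38 − 1026.06 = 2.32 kg m⁻³ over Δz = 36.9 − 28 = 8.9 m.
N² = (9.81/1025) × (2.32/8.9) = 2.4948 × 10⁻³ s⁻².
N = √(2.4948 × 10⁻³) = 0.049948 rad s⁻¹, so T = 2π/N = 125.79 s = 2.0965 min ≈ 2.10 min.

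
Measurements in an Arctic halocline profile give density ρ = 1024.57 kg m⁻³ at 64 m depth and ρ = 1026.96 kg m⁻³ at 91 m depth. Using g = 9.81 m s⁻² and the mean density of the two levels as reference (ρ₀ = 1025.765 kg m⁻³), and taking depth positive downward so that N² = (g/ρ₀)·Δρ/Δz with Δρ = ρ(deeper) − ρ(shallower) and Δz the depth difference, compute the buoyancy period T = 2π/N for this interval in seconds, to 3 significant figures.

Δρ = 1026.96 − 1024.57 = 2.39 kg m⁻³ over Δz = 91 − 64 = 27 m.
N² = (9.81/1025.765) × (2.39/27) = 8.4656 × 10⁻⁴ s⁻².
N = √(8.4656 × 10⁻⁴) = 0.029096 rad s⁻¹, so T = 2π/N = 215.95 s ≈ 216 s.

216 s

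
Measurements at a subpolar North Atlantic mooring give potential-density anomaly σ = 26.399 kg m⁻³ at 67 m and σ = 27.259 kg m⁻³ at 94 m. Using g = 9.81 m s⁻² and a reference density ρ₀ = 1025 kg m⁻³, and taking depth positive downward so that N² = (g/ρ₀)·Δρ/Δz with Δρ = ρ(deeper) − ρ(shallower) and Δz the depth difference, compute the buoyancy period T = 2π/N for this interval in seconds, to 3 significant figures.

Δρ = 1027.259 − 1026.399 = 0.860 kg m⁻³ over Δz = 94 − 67 = 27 m.
N² = (9.81/1025) × (0.860/27) = 3.0485 × 10⁻⁴ s⁻².
N = √(3.0485 × 10⁻⁴) = 0.017460 rad s⁻¹, so T = 2π/N = 359.86 s ≈ 360 s.

360 s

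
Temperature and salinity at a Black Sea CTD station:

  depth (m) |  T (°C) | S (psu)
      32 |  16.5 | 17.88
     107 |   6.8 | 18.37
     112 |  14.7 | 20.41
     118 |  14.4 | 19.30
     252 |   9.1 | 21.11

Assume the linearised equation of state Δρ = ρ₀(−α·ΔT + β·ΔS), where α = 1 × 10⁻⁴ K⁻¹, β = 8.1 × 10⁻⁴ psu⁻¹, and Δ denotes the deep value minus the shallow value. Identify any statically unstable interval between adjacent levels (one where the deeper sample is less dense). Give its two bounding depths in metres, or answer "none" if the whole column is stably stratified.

Evaluate Δρ/ρ₀ = −αΔT + βΔS across each adjacent pair:
  32–107 m: −αΔT+βΔS = −(1 × 10⁻⁴)(-9.7)+(8.1 × 10⁻⁴)(+0.49) = 1.4 × 10⁻³ → stable
  107–112 m: −αΔT+βΔS = −(1 × 10⁻⁴)(+7.9)+(8.1 × 10⁻⁴)(+2.04) = 8.6 × 10⁻⁴ → stable
  112–118 m: −αΔT+βΔS = −(1 × 10⁻⁴)(-0.3)+(8.1 × 10⁻⁴)(-1.11) = -8.7 × 10⁻⁴ → UNSTABLE
  118–252 m: −αΔT+βΔS = −(1 × 10⁻⁴)(-5.3)+(8.1 × 10⁻⁴)(+1.81) = 2.0 × 10⁻³ → stable
The 112–118 m interval has Δρ < 0: lighter water underlies denser water.

112–118 m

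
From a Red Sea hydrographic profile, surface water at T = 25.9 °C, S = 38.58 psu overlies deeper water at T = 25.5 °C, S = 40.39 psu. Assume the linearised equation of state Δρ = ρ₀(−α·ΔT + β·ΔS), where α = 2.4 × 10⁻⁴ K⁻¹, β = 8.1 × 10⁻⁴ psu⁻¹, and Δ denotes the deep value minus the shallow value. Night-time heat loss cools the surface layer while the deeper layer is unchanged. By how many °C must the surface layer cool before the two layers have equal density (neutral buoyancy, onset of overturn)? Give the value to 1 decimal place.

6.5 °C

Neutral buoyancy requires Δρ = 0, i.e. −α(T_deep − T_surf′) + β(S_deep − S_surf) = 0.
T_surf′ = T_deep − (β/α)·ΔS = 25.5 − (8.1 × 10⁻⁴/2.4 × 10⁻⁴)·(+1.81) = 19.391 °C.
Cooling required: 25.9 − (19.391) = 6.509 °C.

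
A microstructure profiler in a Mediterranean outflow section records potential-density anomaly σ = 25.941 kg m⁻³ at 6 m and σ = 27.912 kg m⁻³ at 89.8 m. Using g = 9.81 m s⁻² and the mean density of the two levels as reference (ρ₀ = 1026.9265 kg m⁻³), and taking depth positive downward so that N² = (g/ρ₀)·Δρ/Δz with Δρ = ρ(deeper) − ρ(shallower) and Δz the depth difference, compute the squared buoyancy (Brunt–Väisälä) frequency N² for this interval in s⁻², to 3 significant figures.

Δρ = 1027.912 − 1025.941 = 1.971 kg m⁻³ over Δz = 89.8 − 6 = 83.8 m.
N² = (9.81/1026.9265) × (1.971/83.8) = 2.2468 × 10⁻⁴ s⁻² ≈ 2.25 × 10⁻⁴ s⁻².

2.25 × 10⁻⁴ s⁻²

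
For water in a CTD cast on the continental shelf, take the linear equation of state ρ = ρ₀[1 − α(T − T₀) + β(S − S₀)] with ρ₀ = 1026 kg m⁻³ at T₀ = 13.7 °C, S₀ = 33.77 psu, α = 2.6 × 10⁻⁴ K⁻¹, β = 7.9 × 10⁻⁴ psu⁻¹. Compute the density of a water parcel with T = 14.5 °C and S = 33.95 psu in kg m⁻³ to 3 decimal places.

T − T₀ = +0.8 K, S − S₀ = +0.18 psu.
Bracket = 1 − α·(+0.8) + β·(+0.18) = 1 + (-6.58 × 10⁻⁵) = 0.9999342.
ρ = 1026 × 0.9999342 = 1025.932 kg m⁻³.

1025.932 kg m⁻³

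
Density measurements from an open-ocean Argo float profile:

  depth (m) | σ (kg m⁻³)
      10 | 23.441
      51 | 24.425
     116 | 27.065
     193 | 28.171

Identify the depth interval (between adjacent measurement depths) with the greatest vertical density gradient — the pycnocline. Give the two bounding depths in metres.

51–116 m

Compute the density gradient over each adjacent pair:
  10–51 m: Δρ/Δz = 0.984/41 = 0.024 kg m⁻⁴
  51–116 m: Δρ/Δz = 2.640/65 = 0.041 kg m⁻⁴
  116–193 m: Δρ/Δz = 1.106/77 = 0.014 kg m⁻⁴
The largest gradient is in the 51–116 m interval — the pycnocline.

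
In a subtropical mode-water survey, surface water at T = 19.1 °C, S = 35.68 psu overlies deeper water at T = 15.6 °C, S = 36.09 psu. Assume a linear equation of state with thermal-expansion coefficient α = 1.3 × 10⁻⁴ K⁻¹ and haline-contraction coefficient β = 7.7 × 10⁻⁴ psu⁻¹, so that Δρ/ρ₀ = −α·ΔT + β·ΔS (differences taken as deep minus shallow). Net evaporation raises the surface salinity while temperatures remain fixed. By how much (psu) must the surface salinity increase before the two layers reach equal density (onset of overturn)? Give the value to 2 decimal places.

1.00 psu

Neutral buoyancy requires −α(T_deep − T_surf) + β(S_deep − S_surf′) = 0.
S_surf′ = S_deep − (α/β)·ΔT = 36.09 − (1.3 × 10⁻⁴/7.7 × 10⁻⁴)·(-3.5) = 36.6809 psu.
Increase required: 36.6809 − 35.68 = 1.0009 psu.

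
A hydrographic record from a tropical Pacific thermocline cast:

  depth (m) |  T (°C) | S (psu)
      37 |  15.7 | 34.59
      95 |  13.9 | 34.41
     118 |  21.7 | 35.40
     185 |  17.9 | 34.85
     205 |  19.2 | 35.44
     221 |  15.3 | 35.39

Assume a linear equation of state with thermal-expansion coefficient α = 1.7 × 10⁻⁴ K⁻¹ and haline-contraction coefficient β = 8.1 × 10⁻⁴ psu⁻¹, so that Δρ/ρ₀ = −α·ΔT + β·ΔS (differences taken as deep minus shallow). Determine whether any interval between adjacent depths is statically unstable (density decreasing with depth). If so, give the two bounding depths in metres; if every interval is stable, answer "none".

95–118 m

Evaluate Δρ/ρ₀ = −αΔT + βΔS across each adjacent pair:
  37–95 m: −αΔT+βΔS = −(1.7 × 10⁻⁴)(-1.8)+(8.1 × 10⁻⁴)(-0.18) = 1.6 × 10⁻⁴ → stable
  95–118 m: −αΔT+βΔS = −(1.7 × 10⁻⁴)(+7.8)+(8.1 × 10⁻⁴)(+0.99) = -5.2 × 10⁻⁴ → UNSTABLE
  118–185 m: −αΔT+βΔS = −(1.7 × 10⁻⁴)(-3.8)+(8.1 × 10⁻⁴)(-0.55) = 2.0 × 10⁻⁴ → stable
  185–205 m: −αΔT+βΔS = −(1.7 × 10⁻⁴)(+1.3)+(8.1 × 10⁻⁴)(+0.59) = 2.6 × 10⁻⁴ → stable
  205–221 m: −αΔT+βΔS = −(1.7 × 10⁻⁴)(-3.9)+(8.1 × 10⁻⁴)(-0.05) = 6.2 × 10⁻⁴ → stable
The 95–118 m interval has Δρ < 0: lighter water underlies denser water.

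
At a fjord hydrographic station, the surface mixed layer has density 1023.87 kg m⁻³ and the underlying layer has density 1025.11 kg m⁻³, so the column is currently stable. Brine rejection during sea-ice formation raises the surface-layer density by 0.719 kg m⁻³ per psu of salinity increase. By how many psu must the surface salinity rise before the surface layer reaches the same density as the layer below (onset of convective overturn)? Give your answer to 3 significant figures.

Density deficit of the surface layer: 1025.11 − 1023.87 = 1.24 kg m⁻³.
Required change = 1.24 / 0.719 = 1.72 psu.

1.72 psu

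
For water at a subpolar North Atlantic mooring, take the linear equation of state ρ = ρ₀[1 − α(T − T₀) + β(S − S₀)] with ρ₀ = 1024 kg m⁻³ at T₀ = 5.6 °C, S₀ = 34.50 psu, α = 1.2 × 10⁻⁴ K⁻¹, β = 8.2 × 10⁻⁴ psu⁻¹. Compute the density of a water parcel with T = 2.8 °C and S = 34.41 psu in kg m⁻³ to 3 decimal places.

T − T₀ = -2.8 K, S − S₀ = -0.09 psu.
Bracket = 1 − α·(-2.8) + β·(-0.09) = 1 + (2.622 × 10⁻⁴) = 1.0002622.
ρ = 1024 × 1.0002622 = 1024.268 kg m⁻³.

1024.268 kg m⁻³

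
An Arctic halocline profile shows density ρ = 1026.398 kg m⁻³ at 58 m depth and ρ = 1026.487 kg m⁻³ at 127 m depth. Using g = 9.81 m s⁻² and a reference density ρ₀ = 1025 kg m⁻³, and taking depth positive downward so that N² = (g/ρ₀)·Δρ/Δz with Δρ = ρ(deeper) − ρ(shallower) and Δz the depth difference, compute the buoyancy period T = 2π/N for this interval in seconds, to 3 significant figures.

1.79 × 10³ s

Δρ = 1026.487 − 1026.398 = 0.089 kg m⁻³ over Δz = 127 − 58 = 69 m.
N² = (9.81/1025) × (0.089/69) = 1.2345 × 10⁻⁵ s⁻².
N = √(1.2345 × 10⁻⁵) = 3.5135 × 10⁻³ rad s⁻¹, so T = 2π/N = 1.7883 × 10³ s ≈ 1.79 × 10³ s.
A positive N² confirms static stability across the interval.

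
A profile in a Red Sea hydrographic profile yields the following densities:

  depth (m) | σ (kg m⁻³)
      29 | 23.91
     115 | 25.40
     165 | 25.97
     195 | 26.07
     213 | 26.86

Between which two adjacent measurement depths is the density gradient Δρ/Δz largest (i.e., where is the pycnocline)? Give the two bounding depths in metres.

195–213 m

Compute the density gradient over each adjacent pair:
  29–115 m: Δρ/Δz = 1.49/86 = 0.017 kg m⁻⁴
  115–165 m: Δρ/Δz = 0.57/50 = 0.011 kg m⁻⁴
  165–195 m: Δρ/Δz = 0.10/30 = 3.3 × 10⁻³ kg m⁻⁴
  195–213 m: Δρ/Δz = 0.79/18 = 0.044 kg m⁻⁴
The largest gradient is in the 195–213 m interval — the pycnocline.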